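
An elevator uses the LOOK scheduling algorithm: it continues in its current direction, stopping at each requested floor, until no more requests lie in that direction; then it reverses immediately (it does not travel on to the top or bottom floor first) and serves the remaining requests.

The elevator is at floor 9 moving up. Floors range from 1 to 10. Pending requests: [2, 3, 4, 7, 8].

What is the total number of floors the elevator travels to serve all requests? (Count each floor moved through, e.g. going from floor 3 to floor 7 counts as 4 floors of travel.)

Start at floor 9 moving up, LOOK stop order: [8, 7, 4, 3, 2]
  9 → 8: |8-9| = 1, total = 1
  8 → 7: |7-8| = 1, total = 2
  7 → 4: |4-7| = 3, total = 5
  4 → 3: |3-4| = 1, total = 6
  3 → 2: |2-3| = 1, total = 7

Answer: 7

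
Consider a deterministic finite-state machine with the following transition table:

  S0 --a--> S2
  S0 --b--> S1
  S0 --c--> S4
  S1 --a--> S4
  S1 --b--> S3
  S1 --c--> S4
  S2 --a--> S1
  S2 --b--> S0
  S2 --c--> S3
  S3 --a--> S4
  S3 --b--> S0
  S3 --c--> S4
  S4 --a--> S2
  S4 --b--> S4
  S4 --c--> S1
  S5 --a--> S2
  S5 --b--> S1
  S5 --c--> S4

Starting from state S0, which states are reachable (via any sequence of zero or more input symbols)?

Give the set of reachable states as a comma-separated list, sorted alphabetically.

BFS from S0:
  visit S0: S0--a-->S2 (new), S0--b-->S1 (new), S0--c-->S4 (new)
  visit S2: S2--a-->S1 (seen), S2--b-->S0 (seen), S2--c-->S3 (new)
  visit S1: S1--a-->S4 (seen), S1--b-->S3 (seen), S1--c-->S4 (seen)
  visit S4: S4--a-->S2 (seen), S4--b-->S4 (seen), S4--c-->S1 (seen)
  visit S3: S3--a-->S4 (seen), S3--b-->S0 (seen), S3--c-->S4 (seen)

Answer: S0, S1, S2, S3, S4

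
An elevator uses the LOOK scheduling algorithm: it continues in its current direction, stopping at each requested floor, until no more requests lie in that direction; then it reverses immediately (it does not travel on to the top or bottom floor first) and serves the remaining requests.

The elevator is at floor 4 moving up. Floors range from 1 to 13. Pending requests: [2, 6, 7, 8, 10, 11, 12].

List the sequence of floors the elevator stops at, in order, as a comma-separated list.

Answer: 6, 7, 8, 10, 11, 12, 2

Derivation:
Current: 4, moving UP
Serve above first (ascending): [6, 7, 8, 10, 11, 12]
Then reverse, serve below (descending): [2]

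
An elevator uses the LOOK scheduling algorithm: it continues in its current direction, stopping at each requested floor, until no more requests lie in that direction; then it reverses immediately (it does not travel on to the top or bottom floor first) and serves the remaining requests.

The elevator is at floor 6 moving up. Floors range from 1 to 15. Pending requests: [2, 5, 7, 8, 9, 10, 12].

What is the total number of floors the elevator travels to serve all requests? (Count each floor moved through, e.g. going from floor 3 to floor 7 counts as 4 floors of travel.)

Start at floor 6 moving up, LOOK stop order: [7, 8, 9, 10, 12, 5, 2]
  6 → 7: |7-6| = 1, total = 1
  7 → 8: |8-7| = 1, total = 2
  8 → 9: |9-8| = 1, total = 3
  9 → 10: |10-9| = 1, total = 4
  10 → 12: |12-10| = 2, total = 6
  12 → 5: |5-12| = 7, total = 13
  5 → 2: |2-5| = 3, total = 16

Answer: 16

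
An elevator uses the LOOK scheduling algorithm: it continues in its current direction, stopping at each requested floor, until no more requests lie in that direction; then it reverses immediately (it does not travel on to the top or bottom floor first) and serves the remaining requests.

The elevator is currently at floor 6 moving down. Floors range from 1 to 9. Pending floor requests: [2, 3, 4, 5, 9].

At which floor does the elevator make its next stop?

Current floor: 6, direction: down
Requests above: [9]
Requests below: [2, 3, 4, 5]
Moving down and requests lie below → nearest below is max([2, 3, 4, 5]) = 5

Answer: 5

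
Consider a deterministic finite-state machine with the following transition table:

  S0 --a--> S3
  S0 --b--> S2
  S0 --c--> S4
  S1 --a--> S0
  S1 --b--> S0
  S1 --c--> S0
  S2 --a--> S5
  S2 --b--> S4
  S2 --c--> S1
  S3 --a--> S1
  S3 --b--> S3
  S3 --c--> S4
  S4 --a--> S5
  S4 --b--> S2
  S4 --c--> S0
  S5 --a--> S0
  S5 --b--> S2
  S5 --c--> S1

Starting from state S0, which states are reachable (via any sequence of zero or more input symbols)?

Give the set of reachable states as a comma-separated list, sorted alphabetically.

BFS from S0:
  visit S0: S0--a-->S3 (new), S0--b-->S2 (new), S0--c-->S4 (new)
  visit S3: S3--a-->S1 (new), S3--b-->S3 (seen), S3--c-->S4 (seen)
  visit S2: S2--a-->S5 (new), S2--b-->S4 (seen), S2--c-->S1 (seen)
  visit S4: S4--a-->S5 (seen), S4--b-->S2 (seen), S4--c-->S0 (seen)
  visit S1: S1--a-->S0 (seen), S1--b-->S0 (seen), S1--c-->S0 (seen)
  visit S5: S5--a-->S0 (seen), S5--b-->S2 (seen), S5--c-->S1 (seen)

Answer: S0, S1, S2, S3, S4, S5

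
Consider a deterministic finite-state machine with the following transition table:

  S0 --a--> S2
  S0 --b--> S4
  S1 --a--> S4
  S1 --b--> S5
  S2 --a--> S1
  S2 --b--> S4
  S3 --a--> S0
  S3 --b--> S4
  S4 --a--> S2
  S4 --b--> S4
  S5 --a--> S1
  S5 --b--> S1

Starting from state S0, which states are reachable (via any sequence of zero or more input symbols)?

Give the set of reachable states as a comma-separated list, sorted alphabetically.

BFS from S0:
  visit S0: S0--a-->S2 (new), S0--b-->S4 (new)
  visit S2: S2--a-->S1 (new), S2--b-->S4 (seen)
  visit S4: S4--a-->S2 (seen), S4--b-->S4 (seen)
  visit S1: S1--a-->S4 (seen), S1--b-->S5 (new)
  visit S5: S5--a-->S1 (seen), S5--b-->S1 (seen)

Answer: S0, S1, S2, S4, S5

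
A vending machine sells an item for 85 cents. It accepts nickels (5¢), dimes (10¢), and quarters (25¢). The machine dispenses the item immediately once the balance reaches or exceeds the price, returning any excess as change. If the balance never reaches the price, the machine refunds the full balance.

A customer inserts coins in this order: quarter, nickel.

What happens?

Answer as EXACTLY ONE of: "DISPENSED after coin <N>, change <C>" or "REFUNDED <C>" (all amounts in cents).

Answer: REFUNDED 30

Derivation:
Price: 85¢
Coin 1 (quarter, 25¢): balance = 25¢
Coin 2 (nickel, 5¢): balance = 30¢
All coins inserted, balance 30¢ < price 85¢ → REFUND 30¢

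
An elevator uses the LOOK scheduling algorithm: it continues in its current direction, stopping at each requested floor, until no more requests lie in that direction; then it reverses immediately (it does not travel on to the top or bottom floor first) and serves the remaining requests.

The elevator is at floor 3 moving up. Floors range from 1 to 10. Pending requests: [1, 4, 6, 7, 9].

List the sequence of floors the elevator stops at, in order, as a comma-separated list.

Current: 3, moving UP
Serve above first (ascending): [4, 6, 7, 9]
Then reverse, serve below (descending): [1]

Answer: 4, 6, 7, 9, 1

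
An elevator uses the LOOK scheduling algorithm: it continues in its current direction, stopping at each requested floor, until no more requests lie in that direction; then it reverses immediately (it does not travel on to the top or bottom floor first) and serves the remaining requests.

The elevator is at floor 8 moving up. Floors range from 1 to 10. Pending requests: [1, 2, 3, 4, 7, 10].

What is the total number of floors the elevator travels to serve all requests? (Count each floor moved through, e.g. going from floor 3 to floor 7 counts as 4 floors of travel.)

Start at floor 8 moving up, LOOK stop order: [10, 7, 4, 3, 2, 1]
  8 → 10: |10-8| = 2, total = 2
  10 → 7: |7-10| = 3, total = 5
  7 → 4: |4-7| = 3, total = 8
  4 → 3: |3-4| = 1, total = 9
  3 → 2: |2-3| = 1, total = 10
  2 → 1: |1-2| = 1, total = 11

Answer: 11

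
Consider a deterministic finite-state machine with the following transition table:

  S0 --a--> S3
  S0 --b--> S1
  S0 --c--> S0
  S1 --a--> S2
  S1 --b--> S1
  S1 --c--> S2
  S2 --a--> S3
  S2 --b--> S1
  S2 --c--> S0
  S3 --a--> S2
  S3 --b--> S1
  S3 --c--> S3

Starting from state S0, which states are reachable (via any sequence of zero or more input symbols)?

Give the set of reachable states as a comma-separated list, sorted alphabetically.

BFS from S0:
  visit S0: S0--a-->S3 (new), S0--b-->S1 (new), S0--c-->S0 (seen)
  visit S3: S3--a-->S2 (new), S3--b-->S1 (seen), S3--c-->S3 (seen)
  visit S1: S1--a-->S2 (seen), S1--b-->S1 (seen), S1--c-->S2 (seen)
  visit S2: S2--a-->S3 (seen), S2--b-->S1 (seen), S2--c-->S0 (seen)

Answer: S0, S1, S2, S3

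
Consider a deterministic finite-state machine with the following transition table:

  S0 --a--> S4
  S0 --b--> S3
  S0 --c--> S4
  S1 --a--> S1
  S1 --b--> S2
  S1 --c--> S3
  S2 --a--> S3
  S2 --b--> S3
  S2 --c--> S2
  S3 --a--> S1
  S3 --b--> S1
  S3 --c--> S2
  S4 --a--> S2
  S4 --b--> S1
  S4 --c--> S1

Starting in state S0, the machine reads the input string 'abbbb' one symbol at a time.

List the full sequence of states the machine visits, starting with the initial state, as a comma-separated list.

Start: S0
  read 'a': S0 --a--> S4
  read 'b': S4 --b--> S1
  read 'b': S1 --b--> S2
  read 'b': S2 --b--> S3
  read 'b': S3 --b--> S1

Answer: S0, S4, S1, S2, S3, S1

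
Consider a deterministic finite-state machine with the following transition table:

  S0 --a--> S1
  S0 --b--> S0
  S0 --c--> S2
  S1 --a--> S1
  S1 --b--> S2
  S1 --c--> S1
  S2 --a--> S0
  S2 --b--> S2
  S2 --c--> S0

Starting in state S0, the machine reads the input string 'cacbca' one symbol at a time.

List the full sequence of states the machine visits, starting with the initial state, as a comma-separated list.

Answer: S0, S2, S0, S2, S2, S0, S1

Derivation:
Start: S0
  read 'c': S0 --c--> S2
  read 'a': S2 --a--> S0
  read 'c': S0 --c--> S2
  read 'b': S2 --b--> S2
  read 'c': S2 --c--> S0
  read 'a': S0 --a--> S1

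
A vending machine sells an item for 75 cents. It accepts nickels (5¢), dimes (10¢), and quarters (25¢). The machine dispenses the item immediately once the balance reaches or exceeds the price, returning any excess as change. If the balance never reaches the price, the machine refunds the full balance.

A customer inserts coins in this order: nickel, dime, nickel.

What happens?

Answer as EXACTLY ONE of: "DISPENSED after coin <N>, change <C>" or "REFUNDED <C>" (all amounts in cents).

Answer: REFUNDED 20

Derivation:
Price: 75¢
Coin 1 (nickel, 5¢): balance = 5¢
Coin 2 (dime, 10¢): balance = 15¢
Coin 3 (nickel, 5¢): balance = 20¢
All coins inserted, balance 20¢ < price 75¢ → REFUND 20¢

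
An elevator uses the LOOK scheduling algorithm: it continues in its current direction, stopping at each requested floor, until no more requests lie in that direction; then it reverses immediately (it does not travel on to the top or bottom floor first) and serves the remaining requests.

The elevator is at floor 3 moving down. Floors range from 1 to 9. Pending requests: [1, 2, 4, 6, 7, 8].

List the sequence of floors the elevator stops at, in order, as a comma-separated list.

Answer: 2, 1, 4, 6, 7, 8

Derivation:
Current: 3, moving DOWN
Serve below first (descending): [2, 1]
Then reverse, serve above (ascending): [4, 6, 7, 8]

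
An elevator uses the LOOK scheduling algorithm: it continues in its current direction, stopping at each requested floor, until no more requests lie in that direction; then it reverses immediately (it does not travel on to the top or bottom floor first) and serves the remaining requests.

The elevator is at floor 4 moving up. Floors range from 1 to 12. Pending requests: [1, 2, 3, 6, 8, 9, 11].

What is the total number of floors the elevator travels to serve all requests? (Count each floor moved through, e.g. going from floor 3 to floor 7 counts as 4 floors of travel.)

Start at floor 4 moving up, LOOK stop order: [6, 8, 9, 11, 3, 2, 1]
  4 → 6: |6-4| = 2, total = 2
  6 → 8: |8-6| = 2, total = 4
  8 → 9: |9-8| = 1, total = 5
  9 → 11: |11-9| = 2, total = 7
  11 → 3: |3-11| = 8, total = 15
  3 → 2: |2-3| = 1, total = 16
  2 → 1: |1-2| = 1, total = 17

Answer: 17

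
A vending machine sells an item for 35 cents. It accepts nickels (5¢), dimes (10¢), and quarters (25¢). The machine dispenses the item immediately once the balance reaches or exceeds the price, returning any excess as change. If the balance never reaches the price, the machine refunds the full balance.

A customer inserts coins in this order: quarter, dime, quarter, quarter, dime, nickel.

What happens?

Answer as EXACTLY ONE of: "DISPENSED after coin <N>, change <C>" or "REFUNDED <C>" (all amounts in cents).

Answer: DISPENSED after coin 2, change 0

Derivation:
Price: 35¢
Coin 1 (quarter, 25¢): balance = 25¢
Coin 2 (dime, 10¢): balance = 35¢
  → balance >= price → DISPENSE, change = 35 - 35 = 0¢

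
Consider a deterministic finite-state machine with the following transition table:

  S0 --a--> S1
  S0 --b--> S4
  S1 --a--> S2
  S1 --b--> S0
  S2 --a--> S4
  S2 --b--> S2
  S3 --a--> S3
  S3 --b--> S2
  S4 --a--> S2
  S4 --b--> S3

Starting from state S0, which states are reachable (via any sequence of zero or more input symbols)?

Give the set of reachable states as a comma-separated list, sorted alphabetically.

Answer: S0, S1, S2, S3, S4

Derivation:
BFS from S0:
  visit S0: S0--a-->S1 (new), S0--b-->S4 (new)
  visit S1: S1--a-->S2 (new), S1--b-->S0 (seen)
  visit S4: S4--a-->S2 (seen), S4--b-->S3 (new)
  visit S2: S2--a-->S4 (seen), S2--b-->S2 (seen)
  visit S3: S3--a-->S3 (seen), S3--b-->S2 (seen)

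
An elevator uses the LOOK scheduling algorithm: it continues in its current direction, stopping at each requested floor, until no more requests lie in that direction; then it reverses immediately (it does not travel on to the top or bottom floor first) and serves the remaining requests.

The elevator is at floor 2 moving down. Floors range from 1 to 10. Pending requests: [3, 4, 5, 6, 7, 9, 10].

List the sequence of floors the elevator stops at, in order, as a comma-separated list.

Current: 2, moving DOWN
Serve below first (descending): []
Then reverse, serve above (ascending): [3, 4, 5, 6, 7, 9, 10]

Answer: 3, 4, 5, 6, 7, 9, 10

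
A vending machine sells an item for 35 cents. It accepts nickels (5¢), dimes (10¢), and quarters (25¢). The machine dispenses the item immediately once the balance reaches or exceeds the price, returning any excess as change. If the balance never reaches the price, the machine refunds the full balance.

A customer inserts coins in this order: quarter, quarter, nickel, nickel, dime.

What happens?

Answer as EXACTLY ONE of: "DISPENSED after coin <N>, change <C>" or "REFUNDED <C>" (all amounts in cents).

Price: 35¢
Coin 1 (quarter, 25¢): balance = 25¢
Coin 2 (quarter, 25¢): balance = 50¢
  → balance >= price → DISPENSE, change = 50 - 35 = 15¢

Answer: DISPENSED after coin 2, change 15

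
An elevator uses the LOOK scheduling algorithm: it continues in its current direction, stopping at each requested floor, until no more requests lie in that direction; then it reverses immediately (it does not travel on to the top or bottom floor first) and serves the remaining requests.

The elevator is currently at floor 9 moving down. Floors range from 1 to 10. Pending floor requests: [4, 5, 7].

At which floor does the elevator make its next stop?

Answer: 7

Derivation:
Current floor: 9, direction: down
Requests above: []
Requests below: [4, 5, 7]
Moving down and requests lie below → nearest below is max([4, 5, 7]) = 7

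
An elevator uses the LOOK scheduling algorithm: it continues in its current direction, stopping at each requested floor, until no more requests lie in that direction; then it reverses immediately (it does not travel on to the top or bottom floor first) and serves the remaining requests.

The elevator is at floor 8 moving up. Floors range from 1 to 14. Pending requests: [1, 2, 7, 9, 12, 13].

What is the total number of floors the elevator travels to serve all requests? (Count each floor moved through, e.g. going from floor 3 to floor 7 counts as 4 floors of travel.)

Start at floor 8 moving up, LOOK stop order: [9, 12, 13, 7, 2, 1]
  8 → 9: |9-8| = 1, total = 1
  9 → 12: |12-9| = 3, total = 4
  12 → 13: |13-12| = 1, total = 5
  13 → 7: |7-13| = 6, total = 11
  7 → 2: |2-7| = 5, total = 16
  2 → 1: |1-2| = 1, total = 17

Answer: 17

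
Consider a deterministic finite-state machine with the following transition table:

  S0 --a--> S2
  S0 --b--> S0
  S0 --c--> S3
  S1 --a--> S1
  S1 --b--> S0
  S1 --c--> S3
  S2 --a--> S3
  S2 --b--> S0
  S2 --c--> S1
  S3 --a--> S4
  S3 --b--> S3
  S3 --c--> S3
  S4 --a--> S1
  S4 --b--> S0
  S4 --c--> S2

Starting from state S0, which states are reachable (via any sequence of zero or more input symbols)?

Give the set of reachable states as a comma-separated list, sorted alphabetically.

Answer: S0, S1, S2, S3, S4

Derivation:
BFS from S0:
  visit S0: S0--a-->S2 (new), S0--b-->S0 (seen), S0--c-->S3 (new)
  visit S2: S2--a-->S3 (seen), S2--b-->S0 (seen), S2--c-->S1 (new)
  visit S3: S3--a-->S4 (new), S3--b-->S3 (seen), S3--c-->S3 (seen)
  visit S1: S1--a-->S1 (seen), S1--b-->S0 (seen), S1--c-->S3 (seen)
  visit S4: S4--a-->S1 (seen), S4--b-->S0 (seen), S4--c-->S2 (seen)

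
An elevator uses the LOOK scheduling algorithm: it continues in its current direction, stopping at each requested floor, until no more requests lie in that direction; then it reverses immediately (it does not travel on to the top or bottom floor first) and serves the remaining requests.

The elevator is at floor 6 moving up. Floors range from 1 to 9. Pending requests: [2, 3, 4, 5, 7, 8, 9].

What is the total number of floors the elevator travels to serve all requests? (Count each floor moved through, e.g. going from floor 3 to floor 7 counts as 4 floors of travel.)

Start at floor 6 moving up, LOOK stop order: [7, 8, 9, 5, 4, 3, 2]
  6 → 7: |7-6| = 1, total = 1
  7 → 8: |8-7| = 1, total = 2
  8 → 9: |9-8| = 1, total = 3
  9 → 5: |5-9| = 4, total = 7
  5 → 4: |4-5| = 1, total = 8
  4 → 3: |3-4| = 1, total = 9
  3 → 2: |2-3| = 1, total = 10

Answer: 10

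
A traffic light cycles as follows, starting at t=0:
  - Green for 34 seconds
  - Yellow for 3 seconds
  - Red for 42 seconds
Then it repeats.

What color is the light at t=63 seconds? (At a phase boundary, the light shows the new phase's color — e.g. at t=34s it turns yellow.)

Cycle length = 34 + 3 + 42 = 79s
t = 63, phase_t = 63 mod 79 = 63
63 >= 37 → RED

Answer: red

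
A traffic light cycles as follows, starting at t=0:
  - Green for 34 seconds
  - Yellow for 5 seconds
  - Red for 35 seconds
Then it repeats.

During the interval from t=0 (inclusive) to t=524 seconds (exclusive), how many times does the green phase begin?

Cycle = 34+5+35 = 74s
green phase starts at t = k*74 + 0 for k=0,1,2,...
Need k*74+0 < 524 → k < 7.081
k ∈ {0, ..., 7} → 8 starts

Answer: 8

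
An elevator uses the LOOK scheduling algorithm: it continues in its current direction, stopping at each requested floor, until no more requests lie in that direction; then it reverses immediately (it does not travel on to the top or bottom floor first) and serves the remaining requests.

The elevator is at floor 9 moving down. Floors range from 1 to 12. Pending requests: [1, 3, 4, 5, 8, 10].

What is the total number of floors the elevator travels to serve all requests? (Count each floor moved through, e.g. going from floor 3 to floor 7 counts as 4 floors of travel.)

Start at floor 9 moving down, LOOK stop order: [8, 5, 4, 3, 1, 10]
  9 → 8: |8-9| = 1, total = 1
  8 → 5: |5-8| = 3, total = 4
  5 → 4: |4-5| = 1, total = 5
  4 → 3: |3-4| = 1, total = 6
  3 → 1: |1-3| = 2, total = 8
  1 → 10: |10-1| = 9, total = 17

Answer: 17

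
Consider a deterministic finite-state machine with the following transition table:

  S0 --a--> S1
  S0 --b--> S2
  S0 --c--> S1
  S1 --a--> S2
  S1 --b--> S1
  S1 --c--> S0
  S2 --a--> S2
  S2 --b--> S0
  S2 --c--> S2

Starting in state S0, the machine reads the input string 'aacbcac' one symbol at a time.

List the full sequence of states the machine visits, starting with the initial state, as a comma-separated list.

Answer: S0, S1, S2, S2, S0, S1, S2, S2

Derivation:
Start: S0
  read 'a': S0 --a--> S1
  read 'a': S1 --a--> S2
  read 'c': S2 --c--> S2
  read 'b': S2 --b--> S0
  read 'c': S0 --c--> S1
  read 'a': S1 --a--> S2
  read 'c': S2 --c--> S2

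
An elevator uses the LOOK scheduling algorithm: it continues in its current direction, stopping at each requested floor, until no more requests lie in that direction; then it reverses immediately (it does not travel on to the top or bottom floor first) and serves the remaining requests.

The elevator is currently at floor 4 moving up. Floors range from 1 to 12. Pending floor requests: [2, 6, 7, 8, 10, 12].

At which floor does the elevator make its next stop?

Answer: 6

Derivation:
Current floor: 4, direction: up
Requests above: [6, 7, 8, 10, 12]
Requests below: [2]
Moving up and requests lie above → nearest above is min([6, 7, 8, 10, 12]) = 6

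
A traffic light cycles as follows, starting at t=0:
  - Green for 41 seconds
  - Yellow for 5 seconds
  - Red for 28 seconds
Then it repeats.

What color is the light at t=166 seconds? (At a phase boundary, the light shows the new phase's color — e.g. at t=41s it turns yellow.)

Cycle length = 41 + 5 + 28 = 74s
t = 166, phase_t = 166 mod 74 = 18
18 < 41 (green end) → GREEN

Answer: green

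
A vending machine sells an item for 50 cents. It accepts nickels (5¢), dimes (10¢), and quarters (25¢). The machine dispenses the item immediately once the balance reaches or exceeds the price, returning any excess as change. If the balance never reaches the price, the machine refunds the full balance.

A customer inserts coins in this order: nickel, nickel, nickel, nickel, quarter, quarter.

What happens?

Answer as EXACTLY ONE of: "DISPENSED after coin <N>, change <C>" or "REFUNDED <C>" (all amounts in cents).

Answer: DISPENSED after coin 6, change 20

Derivation:
Price: 50¢
Coin 1 (nickel, 5¢): balance = 5¢
Coin 2 (nickel, 5¢): balance = 10¢
Coin 3 (nickel, 5¢): balance = 15¢
Coin 4 (nickel, 5¢): balance = 20¢
Coin 5 (quarter, 25¢): balance = 45¢
Coin 6 (quarter, 25¢): balance = 70¢
  → balance >= price → DISPENSE, change = 70 - 50 = 20¢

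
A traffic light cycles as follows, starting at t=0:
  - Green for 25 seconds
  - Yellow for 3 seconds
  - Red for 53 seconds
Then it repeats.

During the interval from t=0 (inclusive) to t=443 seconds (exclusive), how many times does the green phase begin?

Answer: 6

Derivation:
Cycle = 25+3+53 = 81s
green phase starts at t = k*81 + 0 for k=0,1,2,...
Need k*81+0 < 443 → k < 5.469
k ∈ {0, ..., 5} → 6 starts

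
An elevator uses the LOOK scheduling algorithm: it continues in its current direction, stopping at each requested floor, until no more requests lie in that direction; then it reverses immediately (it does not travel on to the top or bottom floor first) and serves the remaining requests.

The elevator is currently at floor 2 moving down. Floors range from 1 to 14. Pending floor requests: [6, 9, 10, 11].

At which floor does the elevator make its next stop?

Current floor: 2, direction: down
Requests above: [6, 9, 10, 11]
Requests below: []
Moving down but no requests below → reverse; nearest above is min([6, 9, 10, 11]) = 6

Answer: 6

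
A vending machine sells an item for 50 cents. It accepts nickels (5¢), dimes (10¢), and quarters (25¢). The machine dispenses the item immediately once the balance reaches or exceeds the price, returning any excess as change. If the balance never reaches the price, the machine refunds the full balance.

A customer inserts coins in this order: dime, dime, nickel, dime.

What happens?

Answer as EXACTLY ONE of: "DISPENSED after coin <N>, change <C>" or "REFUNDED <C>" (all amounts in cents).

Answer: REFUNDED 35

Derivation:
Price: 50¢
Coin 1 (dime, 10¢): balance = 10¢
Coin 2 (dime, 10¢): balance = 20¢
Coin 3 (nickel, 5¢): balance = 25¢
Coin 4 (dime, 10¢): balance = 35¢
All coins inserted, balance 35¢ < price 50¢ → REFUND 35¢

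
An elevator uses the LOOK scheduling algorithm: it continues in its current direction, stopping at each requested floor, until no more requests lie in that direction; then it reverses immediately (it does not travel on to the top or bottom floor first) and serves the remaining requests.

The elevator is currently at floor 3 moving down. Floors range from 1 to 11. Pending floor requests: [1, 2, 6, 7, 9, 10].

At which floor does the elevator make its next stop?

Answer: 2

Derivation:
Current floor: 3, direction: down
Requests above: [6, 7, 9, 10]
Requests below: [1, 2]
Moving down and requests lie below → nearest below is max([1, 2]) = 2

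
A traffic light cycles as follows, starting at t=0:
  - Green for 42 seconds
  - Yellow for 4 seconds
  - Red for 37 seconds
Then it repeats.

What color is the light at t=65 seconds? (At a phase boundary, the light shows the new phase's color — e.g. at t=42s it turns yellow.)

Answer: red

Derivation:
Cycle length = 42 + 4 + 37 = 83s
t = 65, phase_t = 65 mod 83 = 65
65 >= 46 → RED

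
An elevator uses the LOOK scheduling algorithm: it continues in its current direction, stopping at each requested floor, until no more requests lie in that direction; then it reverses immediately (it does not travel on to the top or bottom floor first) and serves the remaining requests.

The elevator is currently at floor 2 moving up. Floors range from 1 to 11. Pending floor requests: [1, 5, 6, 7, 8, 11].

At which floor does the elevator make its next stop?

Answer: 5

Derivation:
Current floor: 2, direction: up
Requests above: [5, 6, 7, 8, 11]
Requests below: [1]
Moving up and requests lie above → nearest above is min([5, 6, 7, 8, 11]) = 5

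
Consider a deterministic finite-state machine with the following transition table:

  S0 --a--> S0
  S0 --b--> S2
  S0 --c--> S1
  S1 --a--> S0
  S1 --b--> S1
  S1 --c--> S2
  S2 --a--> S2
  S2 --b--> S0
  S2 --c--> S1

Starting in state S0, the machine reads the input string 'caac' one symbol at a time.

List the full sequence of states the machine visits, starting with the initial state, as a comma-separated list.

Start: S0
  read 'c': S0 --c--> S1
  read 'a': S1 --a--> S0
  read 'a': S0 --a--> S0
  read 'c': S0 --c--> S1

Answer: S0, S1, S0, S0, S1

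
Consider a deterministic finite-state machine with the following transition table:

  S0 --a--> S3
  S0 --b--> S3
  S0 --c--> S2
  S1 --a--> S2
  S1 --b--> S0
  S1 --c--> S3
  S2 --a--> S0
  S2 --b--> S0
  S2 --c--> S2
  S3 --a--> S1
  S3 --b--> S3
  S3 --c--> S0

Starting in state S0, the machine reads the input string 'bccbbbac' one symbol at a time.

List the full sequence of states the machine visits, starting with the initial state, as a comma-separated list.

Answer: S0, S3, S0, S2, S0, S3, S3, S1, S3

Derivation:
Start: S0
  read 'b': S0 --b--> S3
  read 'c': S3 --c--> S0
  read 'c': S0 --c--> S2
  read 'b': S2 --b--> S0
  read 'b': S0 --b--> S3
  read 'b': S3 --b--> S3
  read 'a': S3 --a--> S1
  read 'c': S1 --c--> S3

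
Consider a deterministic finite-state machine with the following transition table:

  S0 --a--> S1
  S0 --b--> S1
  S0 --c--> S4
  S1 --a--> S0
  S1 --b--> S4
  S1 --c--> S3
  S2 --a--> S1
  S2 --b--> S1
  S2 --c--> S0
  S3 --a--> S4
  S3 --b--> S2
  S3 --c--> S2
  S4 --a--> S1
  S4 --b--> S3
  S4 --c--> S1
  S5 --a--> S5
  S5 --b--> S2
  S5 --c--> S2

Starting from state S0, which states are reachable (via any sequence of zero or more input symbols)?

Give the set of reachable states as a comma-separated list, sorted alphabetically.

Answer: S0, S1, S2, S3, S4

Derivation:
BFS from S0:
  visit S0: S0--a-->S1 (new), S0--b-->S1 (seen), S0--c-->S4 (new)
  visit S1: S1--a-->S0 (seen), S1--b-->S4 (seen), S1--c-->S3 (new)
  visit S4: S4--a-->S1 (seen), S4--b-->S3 (seen), S4--c-->S1 (seen)
  visit S3: S3--a-->S4 (seen), S3--b-->S2 (new), S3--c-->S2 (seen)
  visit S2: S2--a-->S1 (seen), S2--b-->S1 (seen), S2--c-->S0 (seen)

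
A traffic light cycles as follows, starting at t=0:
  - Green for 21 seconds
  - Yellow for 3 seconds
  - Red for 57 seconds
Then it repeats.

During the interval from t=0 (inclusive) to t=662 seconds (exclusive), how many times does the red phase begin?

Answer: 8

Derivation:
Cycle = 21+3+57 = 81s
red phase starts at t = k*81 + 24 for k=0,1,2,...
Need k*81+24 < 662 → k < 7.877
k ∈ {0, ..., 7} → 8 starts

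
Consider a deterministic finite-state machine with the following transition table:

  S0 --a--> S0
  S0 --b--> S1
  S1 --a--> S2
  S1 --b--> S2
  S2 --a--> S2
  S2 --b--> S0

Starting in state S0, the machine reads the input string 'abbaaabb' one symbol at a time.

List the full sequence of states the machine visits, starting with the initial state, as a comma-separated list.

Start: S0
  read 'a': S0 --a--> S0
  read 'b': S0 --b--> S1
  read 'b': S1 --b--> S2
  read 'a': S2 --a--> S2
  read 'a': S2 --a--> S2
  read 'a': S2 --a--> S2
  read 'b': S2 --b--> S0
  read 'b': S0 --b--> S1

Answer: S0, S0, S1, S2, S2, S2, S2, S0, S1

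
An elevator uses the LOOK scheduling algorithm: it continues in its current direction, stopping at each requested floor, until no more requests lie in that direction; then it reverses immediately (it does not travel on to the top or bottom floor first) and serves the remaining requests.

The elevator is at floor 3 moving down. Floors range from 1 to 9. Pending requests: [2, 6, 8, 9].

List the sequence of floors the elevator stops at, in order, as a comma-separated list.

Answer: 2, 6, 8, 9

Derivation:
Current: 3, moving DOWN
Serve below first (descending): [2]
Then reverse, serve above (ascending): [6, 8, 9]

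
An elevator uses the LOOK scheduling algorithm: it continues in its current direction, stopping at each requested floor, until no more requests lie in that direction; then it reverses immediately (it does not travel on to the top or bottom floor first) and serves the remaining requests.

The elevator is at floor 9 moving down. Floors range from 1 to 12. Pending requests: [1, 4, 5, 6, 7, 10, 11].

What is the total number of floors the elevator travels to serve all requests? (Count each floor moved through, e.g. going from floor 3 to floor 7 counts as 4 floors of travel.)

Start at floor 9 moving down, LOOK stop order: [7, 6, 5, 4, 1, 10, 11]
  9 → 7: |7-9| = 2, total = 2
  7 → 6: |6-7| = 1, total = 3
  6 → 5: |5-6| = 1, total = 4
  5 → 4: |4-5| = 1, total = 5
  4 → 1: |1-4| = 3, total = 8
  1 → 10: |10-1| = 9, total = 17
  10 → 11: |11-10| = 1, total = 18

Answer: 18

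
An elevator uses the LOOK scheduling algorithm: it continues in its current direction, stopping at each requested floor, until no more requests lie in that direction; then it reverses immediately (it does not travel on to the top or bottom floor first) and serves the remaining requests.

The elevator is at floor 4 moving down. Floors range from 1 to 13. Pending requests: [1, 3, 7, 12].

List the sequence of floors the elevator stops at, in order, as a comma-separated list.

Current: 4, moving DOWN
Serve below first (descending): [3, 1]
Then reverse, serve above (ascending): [7, 12]

Answer: 3, 1, 7, 12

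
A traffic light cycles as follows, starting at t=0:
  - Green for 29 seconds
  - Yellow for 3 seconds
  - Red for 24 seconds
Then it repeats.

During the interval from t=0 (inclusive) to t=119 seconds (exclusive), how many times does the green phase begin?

Answer: 3

Derivation:
Cycle = 29+3+24 = 56s
green phase starts at t = k*56 + 0 for k=0,1,2,...
Need k*56+0 < 119 → k < 2.125
k ∈ {0, ..., 2} → 3 starts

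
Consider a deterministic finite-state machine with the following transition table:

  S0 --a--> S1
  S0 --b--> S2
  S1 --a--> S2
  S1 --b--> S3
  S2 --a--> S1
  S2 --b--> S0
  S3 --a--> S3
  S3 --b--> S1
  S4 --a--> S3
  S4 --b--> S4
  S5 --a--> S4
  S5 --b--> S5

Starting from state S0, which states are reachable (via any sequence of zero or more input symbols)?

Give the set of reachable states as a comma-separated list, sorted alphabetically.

BFS from S0:
  visit S0: S0--a-->S1 (new), S0--b-->S2 (new)
  visit S1: S1--a-->S2 (seen), S1--b-->S3 (new)
  visit S2: S2--a-->S1 (seen), S2--b-->S0 (seen)
  visit S3: S3--a-->S3 (seen), S3--b-->S1 (seen)

Answer: S0, S1, S2, S3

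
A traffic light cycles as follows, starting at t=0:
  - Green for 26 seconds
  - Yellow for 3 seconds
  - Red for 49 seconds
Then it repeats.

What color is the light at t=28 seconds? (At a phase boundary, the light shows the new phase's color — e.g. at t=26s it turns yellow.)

Cycle length = 26 + 3 + 49 = 78s
t = 28, phase_t = 28 mod 78 = 28
26 <= 28 < 29 (yellow end) → YELLOW

Answer: yellow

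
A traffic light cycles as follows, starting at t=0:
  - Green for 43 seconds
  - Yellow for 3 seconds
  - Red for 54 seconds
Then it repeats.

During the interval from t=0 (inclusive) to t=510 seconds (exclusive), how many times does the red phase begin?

Answer: 5

Derivation:
Cycle = 43+3+54 = 100s
red phase starts at t = k*100 + 46 for k=0,1,2,...
Need k*100+46 < 510 → k < 4.640
k ∈ {0, ..., 4} → 5 starts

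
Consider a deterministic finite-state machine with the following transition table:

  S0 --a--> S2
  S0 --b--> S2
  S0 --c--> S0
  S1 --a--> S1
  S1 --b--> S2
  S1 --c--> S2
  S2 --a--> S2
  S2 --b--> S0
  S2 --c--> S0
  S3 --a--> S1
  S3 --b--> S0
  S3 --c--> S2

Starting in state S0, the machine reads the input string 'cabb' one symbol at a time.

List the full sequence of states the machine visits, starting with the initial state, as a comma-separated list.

Start: S0
  read 'c': S0 --c--> S0
  read 'a': S0 --a--> S2
  read 'b': S2 --b--> S0
  read 'b': S0 --b--> S2

Answer: S0, S0, S2, S0, S2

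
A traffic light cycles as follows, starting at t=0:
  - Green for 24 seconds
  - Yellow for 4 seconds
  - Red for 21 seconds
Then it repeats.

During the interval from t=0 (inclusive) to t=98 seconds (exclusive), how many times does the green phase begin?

Cycle = 24+4+21 = 49s
green phase starts at t = k*49 + 0 for k=0,1,2,...
Need k*49+0 < 98 → k < 2.000
k ∈ {0, ..., 1} → 2 starts

Answer: 2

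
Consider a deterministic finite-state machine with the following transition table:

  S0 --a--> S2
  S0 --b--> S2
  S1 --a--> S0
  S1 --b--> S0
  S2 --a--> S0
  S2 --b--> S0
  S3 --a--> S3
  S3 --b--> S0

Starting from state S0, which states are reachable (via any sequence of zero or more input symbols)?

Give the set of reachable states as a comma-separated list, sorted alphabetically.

Answer: S0, S2

Derivation:
BFS from S0:
  visit S0: S0--a-->S2 (new), S0--b-->S2 (seen)
  visit S2: S2--a-->S0 (seen), S2--b-->S0 (seen)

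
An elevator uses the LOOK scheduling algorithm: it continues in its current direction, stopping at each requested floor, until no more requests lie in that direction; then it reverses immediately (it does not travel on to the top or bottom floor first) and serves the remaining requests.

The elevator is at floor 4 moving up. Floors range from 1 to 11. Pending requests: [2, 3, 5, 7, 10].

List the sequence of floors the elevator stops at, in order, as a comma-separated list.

Current: 4, moving UP
Serve above first (ascending): [5, 7, 10]
Then reverse, serve below (descending): [3, 2]

Answer: 5, 7, 10, 3, 2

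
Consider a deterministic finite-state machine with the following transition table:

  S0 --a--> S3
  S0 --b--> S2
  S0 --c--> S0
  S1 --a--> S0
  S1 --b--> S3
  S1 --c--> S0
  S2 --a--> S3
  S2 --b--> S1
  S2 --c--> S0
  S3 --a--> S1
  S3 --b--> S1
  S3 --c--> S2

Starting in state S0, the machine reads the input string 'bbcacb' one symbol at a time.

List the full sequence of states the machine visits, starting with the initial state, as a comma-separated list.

Start: S0
  read 'b': S0 --b--> S2
  read 'b': S2 --b--> S1
  read 'c': S1 --c--> S0
  read 'a': S0 --a--> S3
  read 'c': S3 --c--> S2
  read 'b': S2 --b--> S1

Answer: S0, S2, S1, S0, S3, S2, S1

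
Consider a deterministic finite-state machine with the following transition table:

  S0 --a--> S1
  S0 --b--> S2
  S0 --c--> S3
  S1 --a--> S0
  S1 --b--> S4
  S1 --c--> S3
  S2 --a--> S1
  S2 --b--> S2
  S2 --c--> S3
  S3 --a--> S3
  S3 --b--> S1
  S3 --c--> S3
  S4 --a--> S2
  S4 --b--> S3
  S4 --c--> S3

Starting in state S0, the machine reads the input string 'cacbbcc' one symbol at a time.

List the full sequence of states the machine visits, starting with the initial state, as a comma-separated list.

Answer: S0, S3, S3, S3, S1, S4, S3, S3

Derivation:
Start: S0
  read 'c': S0 --c--> S3
  read 'a': S3 --a--> S3
  read 'c': S3 --c--> S3
  read 'b': S3 --b--> S1
  read 'b': S1 --b--> S4
  read 'c': S4 --c--> S3
  read 'c': S3 --c--> S3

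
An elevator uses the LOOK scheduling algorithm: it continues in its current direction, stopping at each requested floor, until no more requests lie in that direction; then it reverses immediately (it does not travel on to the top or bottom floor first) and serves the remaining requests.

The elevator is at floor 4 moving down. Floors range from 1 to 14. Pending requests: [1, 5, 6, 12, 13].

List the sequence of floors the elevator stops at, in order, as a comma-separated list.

Answer: 1, 5, 6, 12, 13

Derivation:
Current: 4, moving DOWN
Serve below first (descending): [1]
Then reverse, serve above (ascending): [5, 6, 12, 13]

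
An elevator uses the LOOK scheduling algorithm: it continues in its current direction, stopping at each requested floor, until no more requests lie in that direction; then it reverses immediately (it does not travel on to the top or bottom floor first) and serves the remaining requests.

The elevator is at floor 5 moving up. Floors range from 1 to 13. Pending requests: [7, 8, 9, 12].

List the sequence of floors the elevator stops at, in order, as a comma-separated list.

Current: 5, moving UP
Serve above first (ascending): [7, 8, 9, 12]
Then reverse, serve below (descending): []

Answer: 7, 8, 9, 12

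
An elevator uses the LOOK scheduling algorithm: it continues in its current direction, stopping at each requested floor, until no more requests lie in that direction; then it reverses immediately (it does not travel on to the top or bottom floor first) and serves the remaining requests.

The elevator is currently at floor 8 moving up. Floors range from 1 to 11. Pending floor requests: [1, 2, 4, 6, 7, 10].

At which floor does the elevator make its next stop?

Answer: 10

Derivation:
Current floor: 8, direction: up
Requests above: [10]
Requests below: [1, 2, 4, 6, 7]
Moving up and requests lie above → nearest above is min([10]) = 10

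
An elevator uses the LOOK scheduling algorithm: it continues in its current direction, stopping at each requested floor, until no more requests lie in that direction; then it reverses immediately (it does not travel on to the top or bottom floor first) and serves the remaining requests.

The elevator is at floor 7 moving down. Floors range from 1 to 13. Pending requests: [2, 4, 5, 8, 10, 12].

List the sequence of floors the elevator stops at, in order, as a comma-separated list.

Current: 7, moving DOWN
Serve below first (descending): [5, 4, 2]
Then reverse, serve above (ascending): [8, 10, 12]

Answer: 5, 4, 2, 8, 10, 12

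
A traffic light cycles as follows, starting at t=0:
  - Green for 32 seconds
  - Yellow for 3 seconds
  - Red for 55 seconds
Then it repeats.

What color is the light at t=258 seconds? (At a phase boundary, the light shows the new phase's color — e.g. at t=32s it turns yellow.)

Answer: red

Derivation:
Cycle length = 32 + 3 + 55 = 90s
t = 258, phase_t = 258 mod 90 = 78
78 >= 35 → RED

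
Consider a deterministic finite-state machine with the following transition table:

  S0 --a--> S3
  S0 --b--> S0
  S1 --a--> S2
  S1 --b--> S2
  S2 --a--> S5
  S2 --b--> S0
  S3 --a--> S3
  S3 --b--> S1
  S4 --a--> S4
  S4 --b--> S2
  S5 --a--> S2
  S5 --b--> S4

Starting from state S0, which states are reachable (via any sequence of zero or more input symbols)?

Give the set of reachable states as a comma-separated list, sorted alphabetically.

BFS from S0:
  visit S0: S0--a-->S3 (new), S0--b-->S0 (seen)
  visit S3: S3--a-->S3 (seen), S3--b-->S1 (new)
  visit S1: S1--a-->S2 (new), S1--b-->S2 (seen)
  visit S2: S2--a-->S5 (new), S2--b-->S0 (seen)
  visit S5: S5--a-->S2 (seen), S5--b-->S4 (new)
  visit S4: S4--a-->S4 (seen), S4--b-->S2 (seen)

Answer: S0, S1, S2, S3, S4, S5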